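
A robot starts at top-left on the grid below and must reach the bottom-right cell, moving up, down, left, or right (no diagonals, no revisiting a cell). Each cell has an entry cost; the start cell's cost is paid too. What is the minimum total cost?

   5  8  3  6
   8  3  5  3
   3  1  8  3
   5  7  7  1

One optimal route is r0c0 → r0c1 → r0c2 → r1c2 → r1c3 → r2c3 → r3c3.
Its cost is 5 + 8 + 3 + 5 + 3 + 3 + 1 = 28.

28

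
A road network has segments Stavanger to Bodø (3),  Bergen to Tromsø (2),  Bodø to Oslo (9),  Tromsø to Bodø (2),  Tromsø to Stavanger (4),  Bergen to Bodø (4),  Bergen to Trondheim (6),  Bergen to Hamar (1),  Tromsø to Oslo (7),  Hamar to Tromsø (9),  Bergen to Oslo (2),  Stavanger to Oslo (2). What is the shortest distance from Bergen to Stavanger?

A few of the Bergen→Stavanger routes:
Bergen→Tromsø→Stavanger: 2 + 4 = 6
Bergen→Oslo→Stavanger: 2 + 2 = 4
Bergen→Tromsø→Bodø→Stavanger: 2 + 2 + 3 = 7
Shortest: 4.

4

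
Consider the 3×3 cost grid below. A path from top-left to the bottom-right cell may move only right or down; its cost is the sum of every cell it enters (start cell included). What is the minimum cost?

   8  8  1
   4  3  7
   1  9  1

23

Take r0c0 -> r1c0 -> r1c1 -> r1c2 -> r2c2 for a total of 8 + 4 + 3 + 7 + 1 = 23.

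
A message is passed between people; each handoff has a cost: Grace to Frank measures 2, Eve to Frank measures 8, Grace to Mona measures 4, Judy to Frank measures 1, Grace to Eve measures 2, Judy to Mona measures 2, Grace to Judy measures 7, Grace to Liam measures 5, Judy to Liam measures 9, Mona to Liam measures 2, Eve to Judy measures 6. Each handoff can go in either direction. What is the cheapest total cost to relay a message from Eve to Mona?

6

A few of the Eve→Mona routes:
Eve -> Grace -> Frank -> Judy -> Mona: 2 + 2 + 1 + 2 = 7
Eve -> Grace -> Mona: 2 + 4 = 6
Eve -> Judy -> Mona: 6 + 2 = 8
The minimum is 6.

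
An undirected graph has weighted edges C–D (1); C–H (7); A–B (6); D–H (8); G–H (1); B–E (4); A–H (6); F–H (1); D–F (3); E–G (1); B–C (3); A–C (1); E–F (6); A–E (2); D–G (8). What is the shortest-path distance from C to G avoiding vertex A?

A few of the C→G routes:
C-D-F-E-G: 1 + 3 + 6 + 1 = 11
C-B-E-G: 3 + 4 + 1 = 8
C-D-G: 1 + 8 = 9
C-H-G: 7 + 1 = 8
C-D-H-G: 1 + 8 + 1 = 10
C-D-F-H-G: 1 + 3 + 1 + 1 = 6
The minimum is 6.

6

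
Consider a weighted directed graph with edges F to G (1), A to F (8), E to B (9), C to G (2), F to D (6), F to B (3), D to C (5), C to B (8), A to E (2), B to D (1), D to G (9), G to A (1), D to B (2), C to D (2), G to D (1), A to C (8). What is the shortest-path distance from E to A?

Candidate routes:
E -> B -> D -> G -> A: 9 + 1 + 9 + 1 = 20
E -> B -> D -> C -> G -> A: 9 + 1 + 5 + 2 + 1 = 18
Best route has total 18.

18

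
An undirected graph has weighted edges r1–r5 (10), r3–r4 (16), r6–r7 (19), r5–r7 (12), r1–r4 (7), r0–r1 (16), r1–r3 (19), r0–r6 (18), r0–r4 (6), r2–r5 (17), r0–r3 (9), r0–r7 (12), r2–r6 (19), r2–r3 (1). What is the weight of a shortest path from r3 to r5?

A few of the r3→r5 routes:
r3-r0-r4-r1-r5: 9 + 6 + 7 + 10 = 32
r3-r1-r5: 19 + 10 = 29
r3-r2-r5: 1 + 17 = 18
Shortest: 18.

18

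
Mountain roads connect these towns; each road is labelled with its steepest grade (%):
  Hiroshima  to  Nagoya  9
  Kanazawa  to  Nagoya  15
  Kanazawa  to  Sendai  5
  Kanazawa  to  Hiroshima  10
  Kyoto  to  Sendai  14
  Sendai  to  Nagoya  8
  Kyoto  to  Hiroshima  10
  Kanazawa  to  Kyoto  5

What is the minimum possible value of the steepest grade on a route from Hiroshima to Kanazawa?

9

A few of the Hiroshima→Kanazawa routes:
Hiroshima -> Kyoto -> Sendai -> Kanazawa: max(10, 14, 5) = 14
Hiroshima -> Kanazawa: max(10) = 10
Hiroshima -> Nagoya -> Sendai -> Kanazawa: max(9, 8, 5) = 9
Hiroshima -> Kyoto -> Kanazawa: max(10, 5) = 10
Hiroshima -> Nagoya -> Sendai -> Kyoto -> Kanazawa: max(9, 8, 14, 5) = 14
Smallest bottleneck: 9%.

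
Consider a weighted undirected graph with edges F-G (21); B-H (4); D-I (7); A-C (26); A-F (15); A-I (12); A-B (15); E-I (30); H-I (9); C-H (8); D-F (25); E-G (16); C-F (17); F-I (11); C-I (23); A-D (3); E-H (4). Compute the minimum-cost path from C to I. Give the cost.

17

Some routes from C to I:
C→H→I: 8 + 9 = 17
C→I: 23
C→F→I: 17 + 11 = 28
Best route has total 17.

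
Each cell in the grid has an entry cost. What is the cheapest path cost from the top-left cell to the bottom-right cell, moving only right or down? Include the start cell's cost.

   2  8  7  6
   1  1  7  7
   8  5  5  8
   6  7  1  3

Cheapest: r0c0 r1c0 r1c1 r2c1 r2c2 r3c2 r3c3
  2 + 1 + 1 + 5 + 5 + 1 + 3 = 18

18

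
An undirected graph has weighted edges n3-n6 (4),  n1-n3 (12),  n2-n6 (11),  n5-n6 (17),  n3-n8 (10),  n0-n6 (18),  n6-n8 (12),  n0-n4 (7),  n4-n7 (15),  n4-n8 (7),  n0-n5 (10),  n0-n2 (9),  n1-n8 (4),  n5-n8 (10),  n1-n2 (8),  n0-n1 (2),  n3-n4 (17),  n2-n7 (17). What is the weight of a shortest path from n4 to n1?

9

Some routes from n4 to n1:
n4 -> n0 -> n2 -> n1: 7 + 9 + 8 = 24
n4 -> n8 -> n1: 7 + 4 = 11
n4 -> n0 -> n1: 7 + 2 = 9
Best route has total 9.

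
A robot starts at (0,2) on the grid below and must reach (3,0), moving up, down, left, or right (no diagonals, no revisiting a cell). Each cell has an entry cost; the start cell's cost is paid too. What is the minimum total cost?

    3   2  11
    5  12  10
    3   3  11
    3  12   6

27

One optimal route is r0c2→r0c1→r0c0→r1c0→r2c0→r3c0.
Its cost is 11 + 2 + 3 + 5 + 3 + 3 = 27.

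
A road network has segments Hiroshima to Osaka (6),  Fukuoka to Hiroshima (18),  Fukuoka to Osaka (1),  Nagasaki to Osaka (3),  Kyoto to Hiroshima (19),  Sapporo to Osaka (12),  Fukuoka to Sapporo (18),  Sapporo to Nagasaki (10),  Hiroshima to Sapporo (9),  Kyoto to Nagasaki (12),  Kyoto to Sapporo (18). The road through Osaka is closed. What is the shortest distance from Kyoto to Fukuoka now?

Routes from Kyoto to Fukuoka avoiding Osaka:
Kyoto-Hiroshima-Sapporo-Fukuoka: 19 + 9 + 18 = 46
Kyoto-Nagasaki-Sapporo-Hiroshima-Fukuoka: 12 + 10 + 9 + 18 = 49
Kyoto-Hiroshima-Fukuoka: 19 + 18 = 37
Kyoto-Sapporo-Hiroshima-Fukuoka: 18 + 9 + 18 = 45
Kyoto-Sapporo-Fukuoka: 18 + 18 = 36
Kyoto-Nagasaki-Sapporo-Fukuoka: 12 + 10 + 18 = 40
The minimum is 36 mi.

36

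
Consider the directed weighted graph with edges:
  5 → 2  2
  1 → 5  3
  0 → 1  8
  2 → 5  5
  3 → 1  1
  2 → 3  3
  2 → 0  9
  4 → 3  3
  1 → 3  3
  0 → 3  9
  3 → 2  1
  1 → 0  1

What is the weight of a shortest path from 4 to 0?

5

Paths from 4 to 0:
4 → 3 → 2 → 0: 3 + 1 + 9 = 13
4 → 3 → 1 → 5 → 2 → 0: 3 + 1 + 3 + 2 + 9 = 18
4 → 3 → 1 → 0: 3 + 1 + 1 = 5
Shortest: 5.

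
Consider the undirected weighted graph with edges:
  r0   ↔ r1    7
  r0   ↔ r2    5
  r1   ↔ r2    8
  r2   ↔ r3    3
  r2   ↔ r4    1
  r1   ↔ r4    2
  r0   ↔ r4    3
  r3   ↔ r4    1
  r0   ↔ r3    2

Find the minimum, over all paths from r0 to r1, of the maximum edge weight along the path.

A few of the r0→r1 routes:
r0 → r3 → r4 → r1: max(2, 1, 2) = 2
r0 → r4 → r1: max(3, 2) = 3
r0 → r3 → r2 → r4 → r1: max(2, 3, 1, 2) = 3
r0 → r2 → r4 → r1: max(5, 1, 2) = 5
r0 → r2 → r3 → r4 → r1: max(5, 3, 1, 2) = 5
Best route has worst link 2.

2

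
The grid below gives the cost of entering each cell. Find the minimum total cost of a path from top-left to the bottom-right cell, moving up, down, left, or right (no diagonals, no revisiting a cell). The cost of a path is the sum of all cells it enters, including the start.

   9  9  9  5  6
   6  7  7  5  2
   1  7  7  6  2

Cheapest: [0,0] → [1,0] → [1,1] → [1,2] → [1,3] → [1,4] → [2,4]
  9 + 6 + 7 + 7 + 5 + 2 + 2 = 38

38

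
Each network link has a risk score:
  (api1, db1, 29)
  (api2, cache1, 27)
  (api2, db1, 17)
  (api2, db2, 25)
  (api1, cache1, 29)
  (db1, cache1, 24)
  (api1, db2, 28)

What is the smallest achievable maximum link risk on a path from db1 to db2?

25

A few of the db1→db2 routes:
db1 -> api1 -> db2: max(29, 28) = 29
db1 -> api2 -> db2: max(17, 25) = 25
db1 -> cache1 -> api2 -> db2: max(24, 27, 25) = 27
db1 -> api2 -> cache1 -> api1 -> db2: max(17, 27, 29, 28) = 29
Best route has worst link 25.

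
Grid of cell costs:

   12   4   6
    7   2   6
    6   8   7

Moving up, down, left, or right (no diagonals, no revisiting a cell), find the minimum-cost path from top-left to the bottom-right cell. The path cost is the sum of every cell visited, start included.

Best path: r0c0→r0c1→r1c1→r1c2→r2c2
Cost: 12 + 4 + 2 + 6 + 7 = 31

31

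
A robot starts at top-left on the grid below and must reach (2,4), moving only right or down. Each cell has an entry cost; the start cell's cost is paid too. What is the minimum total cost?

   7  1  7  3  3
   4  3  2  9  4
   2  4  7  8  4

Take [0,0] [0,1] [0,2] [0,3] [0,4] [1,4] [2,4] for a total of 7 + 1 + 7 + 3 + 3 + 4 + 4 = 29.

29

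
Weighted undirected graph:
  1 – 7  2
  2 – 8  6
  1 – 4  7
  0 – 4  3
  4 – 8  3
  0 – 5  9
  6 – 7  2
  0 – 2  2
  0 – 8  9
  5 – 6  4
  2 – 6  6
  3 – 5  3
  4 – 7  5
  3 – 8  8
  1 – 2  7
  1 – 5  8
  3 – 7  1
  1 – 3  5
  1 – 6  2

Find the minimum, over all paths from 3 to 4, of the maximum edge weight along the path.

A few of the 3→4 routes:
3 - 5 - 6 - 1 - 7 - 4: max(3, 4, 2, 2, 5) = 5
3 - 1 - 7 - 4: max(5, 2, 5) = 5
3 - 7 - 4: max(1, 5) = 5
3 - 5 - 6 - 7 - 4: max(3, 4, 2, 5) = 5
Smallest bottleneck: 5.

5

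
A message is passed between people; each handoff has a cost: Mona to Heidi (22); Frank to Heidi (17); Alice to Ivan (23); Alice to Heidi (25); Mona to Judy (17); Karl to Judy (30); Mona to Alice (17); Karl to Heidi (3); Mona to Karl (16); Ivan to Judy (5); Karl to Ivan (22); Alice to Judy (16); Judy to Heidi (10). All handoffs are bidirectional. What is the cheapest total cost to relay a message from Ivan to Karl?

18

Some routes from Ivan to Karl:
Ivan-Judy-Heidi-Karl: 5 + 10 + 3 = 18
Ivan-Karl: 22
Ivan-Judy-Karl: 5 + 30 = 35
Best route has total 18.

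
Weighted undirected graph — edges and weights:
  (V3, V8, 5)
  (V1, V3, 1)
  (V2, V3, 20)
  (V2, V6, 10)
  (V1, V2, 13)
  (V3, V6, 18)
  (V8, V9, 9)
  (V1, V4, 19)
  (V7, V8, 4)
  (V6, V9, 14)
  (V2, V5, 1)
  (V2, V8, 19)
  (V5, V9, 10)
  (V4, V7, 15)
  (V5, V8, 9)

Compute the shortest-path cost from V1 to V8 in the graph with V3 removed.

Paths from V1 to V8 avoiding V3:
V1→V2→V6→V9→V5→V8: 13 + 10 + 14 + 10 + 9 = 56
V1→V2→V5→V9→V8: 13 + 1 + 10 + 9 = 33
V1→V2→V6→V9→V8: 13 + 10 + 14 + 9 = 46
V1→V2→V8: 13 + 19 = 32
V1→V2→V5→V8: 13 + 1 + 9 = 23
V1→V4→V7→V8: 19 + 15 + 4 = 38
The minimum is 23.

23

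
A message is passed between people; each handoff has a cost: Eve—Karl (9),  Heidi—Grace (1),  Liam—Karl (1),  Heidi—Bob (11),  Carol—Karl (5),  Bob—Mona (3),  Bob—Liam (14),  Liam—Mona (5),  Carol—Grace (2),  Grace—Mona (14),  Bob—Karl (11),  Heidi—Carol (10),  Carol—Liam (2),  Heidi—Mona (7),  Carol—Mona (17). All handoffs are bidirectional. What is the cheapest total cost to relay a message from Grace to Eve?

14

A few of the Grace→Eve routes:
Grace → Carol → Liam → Karl → Eve: 2 + 2 + 1 + 9 = 14
Grace → Carol → Karl → Eve: 2 + 5 + 9 = 16
Grace → Heidi → Mona → Liam → Karl → Eve: 1 + 7 + 5 + 1 + 9 = 23
The minimum is 14.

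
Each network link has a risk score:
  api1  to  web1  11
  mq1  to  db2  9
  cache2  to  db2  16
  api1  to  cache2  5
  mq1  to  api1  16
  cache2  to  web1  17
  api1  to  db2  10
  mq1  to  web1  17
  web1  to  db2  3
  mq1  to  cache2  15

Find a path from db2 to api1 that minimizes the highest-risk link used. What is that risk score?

10

Some routes from db2 to api1:
db2-mq1-cache2-api1: max(9, 15, 5) = 15
db2-web1-api1: max(3, 11) = 11
db2-api1: max(10) = 10
Smallest bottleneck: 10.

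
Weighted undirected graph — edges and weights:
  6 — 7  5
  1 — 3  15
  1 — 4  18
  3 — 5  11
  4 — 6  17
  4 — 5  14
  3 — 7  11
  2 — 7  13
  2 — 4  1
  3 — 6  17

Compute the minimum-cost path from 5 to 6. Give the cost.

Comparing a few candidate routes:
5 -> 3 -> 7 -> 6: 11 + 11 + 5 = 27
5 -> 3 -> 6: 11 + 17 = 28
5 -> 4 -> 6: 14 + 17 = 31
Best route has total 27.

27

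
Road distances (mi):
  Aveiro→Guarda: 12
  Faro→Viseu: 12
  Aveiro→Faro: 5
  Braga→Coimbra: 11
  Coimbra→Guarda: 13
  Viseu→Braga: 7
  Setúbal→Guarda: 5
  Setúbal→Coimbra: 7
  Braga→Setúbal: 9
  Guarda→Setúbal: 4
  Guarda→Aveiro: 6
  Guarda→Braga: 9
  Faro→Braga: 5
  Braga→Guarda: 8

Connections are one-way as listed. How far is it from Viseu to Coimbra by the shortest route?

18

Paths from Viseu to Coimbra:
Viseu-Braga-Setúbal-Coimbra: 7 + 9 + 7 = 23
Viseu-Braga-Guarda-Setúbal-Coimbra: 7 + 8 + 4 + 7 = 26
Viseu-Braga-Coimbra: 7 + 11 = 18
Shortest: 18 mi.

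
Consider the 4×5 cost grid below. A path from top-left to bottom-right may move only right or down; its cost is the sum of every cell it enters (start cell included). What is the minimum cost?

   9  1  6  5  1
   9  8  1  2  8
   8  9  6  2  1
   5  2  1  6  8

30

Best path: [0,0]→[0,1]→[0,2]→[1,2]→[1,3]→[2,3]→[2,4]→[3,4]
Cost: 9 + 1 + 6 + 1 + 2 + 2 + 1 + 8 = 30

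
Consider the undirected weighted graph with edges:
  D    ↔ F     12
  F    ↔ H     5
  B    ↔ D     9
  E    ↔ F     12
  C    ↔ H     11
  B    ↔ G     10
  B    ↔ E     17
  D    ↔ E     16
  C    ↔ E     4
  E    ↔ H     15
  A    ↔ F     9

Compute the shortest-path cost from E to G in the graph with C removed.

Paths from E to G avoiding C:
E→B→G: 17 + 10 = 27
E→D→B→G: 16 + 9 + 10 = 35
E→F→D→B→G: 12 + 12 + 9 + 10 = 43
E→H→F→D→B→G: 15 + 5 + 12 + 9 + 10 = 51
Best route has total 27.

27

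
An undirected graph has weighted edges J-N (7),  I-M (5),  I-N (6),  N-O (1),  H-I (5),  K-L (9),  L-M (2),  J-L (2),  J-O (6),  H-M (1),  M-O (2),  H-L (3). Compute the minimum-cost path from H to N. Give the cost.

Checking several routes:
H -> I -> N: 5 + 6 = 11
H -> L -> J -> N: 3 + 2 + 7 = 12
H -> M -> O -> N: 1 + 2 + 1 = 4
H -> L -> M -> O -> N: 3 + 2 + 2 + 1 = 8
Best route has total 4.

4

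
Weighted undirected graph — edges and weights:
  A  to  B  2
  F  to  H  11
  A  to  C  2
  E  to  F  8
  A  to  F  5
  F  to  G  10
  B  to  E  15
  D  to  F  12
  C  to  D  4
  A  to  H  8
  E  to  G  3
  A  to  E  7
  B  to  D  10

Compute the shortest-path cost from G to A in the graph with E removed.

15

Routes from G to A avoiding E:
G -> F -> D -> B -> A: 10 + 12 + 10 + 2 = 34
G -> F -> D -> C -> A: 10 + 12 + 4 + 2 = 28
G -> F -> A: 10 + 5 = 15
G -> F -> H -> A: 10 + 11 + 8 = 29
Shortest: 15.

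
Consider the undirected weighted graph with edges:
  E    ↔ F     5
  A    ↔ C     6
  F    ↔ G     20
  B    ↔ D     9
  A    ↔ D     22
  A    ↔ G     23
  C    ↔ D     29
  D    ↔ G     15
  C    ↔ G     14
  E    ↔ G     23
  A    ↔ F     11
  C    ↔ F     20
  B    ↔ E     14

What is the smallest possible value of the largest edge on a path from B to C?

A few of the B→C routes:
B → E → F → A → C: max(14, 5, 11, 6) = 14
B → D → G → C: max(9, 15, 14) = 15
B → D → G → F → C: max(9, 15, 20, 20) = 20
B → D → G → F → A → C: max(9, 15, 20, 11, 6) = 20
Best route has worst link 14.

14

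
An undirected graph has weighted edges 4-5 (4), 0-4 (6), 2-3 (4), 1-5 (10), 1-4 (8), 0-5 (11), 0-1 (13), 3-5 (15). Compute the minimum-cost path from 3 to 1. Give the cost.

25

Paths from 3 to 1:
3-5-0-1: 15 + 11 + 13 = 39
3-5-0-4-1: 15 + 11 + 6 + 8 = 40
3-5-1: 15 + 10 = 25
3-5-4-1: 15 + 4 + 8 = 27
3-5-4-0-1: 15 + 4 + 6 + 13 = 38
The minimum is 25.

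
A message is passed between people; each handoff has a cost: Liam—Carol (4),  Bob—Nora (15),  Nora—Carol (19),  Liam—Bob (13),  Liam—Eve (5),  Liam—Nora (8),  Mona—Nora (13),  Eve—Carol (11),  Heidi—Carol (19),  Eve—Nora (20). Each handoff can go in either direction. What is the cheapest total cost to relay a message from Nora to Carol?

Some routes from Nora to Carol:
Nora → Liam → Carol: 8 + 4 = 12
Nora → Liam → Eve → Carol: 8 + 5 + 11 = 24
Nora → Carol: 19
Shortest: 12.

12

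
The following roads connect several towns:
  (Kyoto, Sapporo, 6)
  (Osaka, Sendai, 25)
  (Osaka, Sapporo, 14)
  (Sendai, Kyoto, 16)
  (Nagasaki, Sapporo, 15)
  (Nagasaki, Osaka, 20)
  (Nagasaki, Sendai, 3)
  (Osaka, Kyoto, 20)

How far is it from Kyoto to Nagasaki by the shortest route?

Checking several routes:
Kyoto→Sendai→Nagasaki: 16 + 3 = 19
Kyoto→Sapporo→Nagasaki: 6 + 15 = 21
Kyoto→Sapporo→Osaka→Nagasaki: 6 + 14 + 20 = 40
Kyoto→Osaka→Nagasaki: 20 + 20 = 40
The minimum is 19.

19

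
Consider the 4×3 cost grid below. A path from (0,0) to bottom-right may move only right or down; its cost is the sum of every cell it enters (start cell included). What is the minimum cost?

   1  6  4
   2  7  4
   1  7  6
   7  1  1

13

Best path: (0,0)→(1,0)→(2,0)→(2,1)→(3,1)→(3,2)
Cost: 1 + 2 + 1 + 7 + 1 + 1 = 13
(Top row then right column would cost 22.)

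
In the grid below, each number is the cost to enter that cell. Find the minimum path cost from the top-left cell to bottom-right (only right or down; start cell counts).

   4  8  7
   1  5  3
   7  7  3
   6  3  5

One optimal route is (0,0) -> (1,0) -> (1,1) -> (1,2) -> (2,2) -> (3,2).
Its cost is 4 + 1 + 5 + 3 + 3 + 5 = 21.
(Top row then right column would cost 30.)

21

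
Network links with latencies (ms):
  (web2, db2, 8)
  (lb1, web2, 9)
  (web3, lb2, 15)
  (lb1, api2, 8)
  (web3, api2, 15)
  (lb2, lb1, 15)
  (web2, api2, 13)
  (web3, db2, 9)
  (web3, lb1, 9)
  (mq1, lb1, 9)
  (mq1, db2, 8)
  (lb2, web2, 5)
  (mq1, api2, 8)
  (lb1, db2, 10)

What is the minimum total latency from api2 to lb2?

18

Checking several routes:
api2 → lb1 → lb2: 8 + 15 = 23
api2 → lb1 → web2 → lb2: 8 + 9 + 5 = 22
api2 → web2 → lb2: 13 + 5 = 18
Best route has total 18 ms.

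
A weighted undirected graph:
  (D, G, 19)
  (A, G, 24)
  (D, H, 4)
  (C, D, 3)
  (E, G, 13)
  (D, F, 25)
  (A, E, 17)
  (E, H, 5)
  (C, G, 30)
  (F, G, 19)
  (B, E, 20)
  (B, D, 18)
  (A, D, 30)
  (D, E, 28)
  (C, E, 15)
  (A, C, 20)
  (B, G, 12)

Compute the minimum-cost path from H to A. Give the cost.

A few of the H→A routes:
H - D - C - A: 4 + 3 + 20 = 27
H - D - C - E - A: 4 + 3 + 15 + 17 = 39
H - E - A: 5 + 17 = 22
H - D - A: 4 + 30 = 34
H - E - C - A: 5 + 15 + 20 = 40
The minimum is 22.

22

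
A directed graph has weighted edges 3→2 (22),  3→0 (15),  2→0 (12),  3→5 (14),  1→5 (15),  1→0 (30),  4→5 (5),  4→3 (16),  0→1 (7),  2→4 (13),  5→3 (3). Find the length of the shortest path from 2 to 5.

Paths from 2 to 5:
2-4-5: 13 + 5 = 18
2-4-3-5: 13 + 16 + 14 = 43
2-4-3-0-1-5: 13 + 16 + 15 + 7 + 15 = 66
2-0-1-5: 12 + 7 + 15 = 34
Shortest: 18.

18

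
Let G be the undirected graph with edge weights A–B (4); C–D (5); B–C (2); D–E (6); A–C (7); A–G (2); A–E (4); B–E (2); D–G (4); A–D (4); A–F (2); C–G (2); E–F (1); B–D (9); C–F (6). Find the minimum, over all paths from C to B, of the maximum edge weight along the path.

2

Some routes from C to B:
C → G → A → E → B: max(2, 2, 4, 2) = 4
C → G → D → A → E → B: max(2, 4, 4, 4, 2) = 4
C → G → D → A → B: max(2, 4, 4, 4) = 4
C → G → A → B: max(2, 2, 4) = 4
C → B: max(2) = 2
C → G → A → F → E → B: max(2, 2, 2, 1, 2) = 2
Smallest bottleneck: 2.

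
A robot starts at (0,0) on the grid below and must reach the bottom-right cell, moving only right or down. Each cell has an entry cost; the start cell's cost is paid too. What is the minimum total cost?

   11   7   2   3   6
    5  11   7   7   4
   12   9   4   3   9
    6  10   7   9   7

Take [0,0]→[0,1]→[0,2]→[0,3]→[0,4]→[1,4]→[2,4]→[3,4] for a total of 11 + 7 + 2 + 3 + 6 + 4 + 9 + 7 = 49.

49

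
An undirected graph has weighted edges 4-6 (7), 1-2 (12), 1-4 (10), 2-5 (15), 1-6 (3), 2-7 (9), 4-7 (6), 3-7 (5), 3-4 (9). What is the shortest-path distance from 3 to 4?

9

Candidate routes:
3 - 7 - 4: 5 + 6 = 11
3 - 4: 9
3 - 7 - 2 - 1 - 6 - 4: 5 + 9 + 12 + 3 + 7 = 36
3 - 7 - 2 - 1 - 4: 5 + 9 + 12 + 10 = 36
Shortest: 9.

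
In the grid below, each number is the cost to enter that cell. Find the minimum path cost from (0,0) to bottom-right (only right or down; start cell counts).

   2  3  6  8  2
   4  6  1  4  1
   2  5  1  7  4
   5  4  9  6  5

26

Path [0,0] → [0,1] → [0,2] → [1,2] → [1,3] → [1,4] → [2,4] → [3,4]: 2 + 3 + 6 + 1 + 4 + 1 + 4 + 5 = 26.
For comparison, the top-then-right route costs 31.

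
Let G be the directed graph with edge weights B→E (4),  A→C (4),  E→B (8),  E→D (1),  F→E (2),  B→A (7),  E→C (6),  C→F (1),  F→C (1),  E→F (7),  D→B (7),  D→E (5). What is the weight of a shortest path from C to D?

Paths from C to D:
C -> F -> E -> D: 1 + 2 + 1 = 4
The minimum is 4.

4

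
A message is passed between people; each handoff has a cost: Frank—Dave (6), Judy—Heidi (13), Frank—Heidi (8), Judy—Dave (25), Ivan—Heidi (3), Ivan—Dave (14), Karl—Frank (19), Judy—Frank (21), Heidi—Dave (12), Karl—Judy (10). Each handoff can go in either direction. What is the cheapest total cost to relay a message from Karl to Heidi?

23

A few of the Karl→Heidi routes:
Karl - Judy - Frank - Heidi: 10 + 21 + 8 = 39
Karl - Judy - Heidi: 10 + 13 = 23
Karl - Frank - Dave - Ivan - Heidi: 19 + 6 + 14 + 3 = 42
Karl - Frank - Dave - Heidi: 19 + 6 + 12 = 37
Karl - Frank - Heidi: 19 + 8 = 27
Best route has total 23.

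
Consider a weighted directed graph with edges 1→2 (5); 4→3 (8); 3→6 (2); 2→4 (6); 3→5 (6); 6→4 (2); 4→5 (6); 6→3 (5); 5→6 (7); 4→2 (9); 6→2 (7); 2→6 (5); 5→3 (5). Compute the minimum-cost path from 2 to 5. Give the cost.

Routes from 2 to 5:
2→6→4→5: 5 + 2 + 6 = 13
2→4→5: 6 + 6 = 12
2→6→3→5: 5 + 5 + 6 = 16
2→4→3→5: 6 + 8 + 6 = 20
2→6→4→3→5: 5 + 2 + 8 + 6 = 21
Best route has total 12.

12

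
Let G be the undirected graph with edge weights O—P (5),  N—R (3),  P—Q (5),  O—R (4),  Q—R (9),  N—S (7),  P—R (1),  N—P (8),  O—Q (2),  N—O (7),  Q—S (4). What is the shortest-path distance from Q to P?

Some routes from Q to P:
Q - P: 5
Q - O - R - P: 2 + 4 + 1 = 7
Q - O - P: 2 + 5 = 7
The minimum is 5.

5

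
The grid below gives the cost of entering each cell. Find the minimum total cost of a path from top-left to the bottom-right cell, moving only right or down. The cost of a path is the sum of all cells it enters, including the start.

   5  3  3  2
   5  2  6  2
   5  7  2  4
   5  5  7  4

Cheapest: [0,0] -> [0,1] -> [0,2] -> [0,3] -> [1,3] -> [2,3] -> [3,3]
  5 + 3 + 3 + 2 + 2 + 4 + 4 = 23

23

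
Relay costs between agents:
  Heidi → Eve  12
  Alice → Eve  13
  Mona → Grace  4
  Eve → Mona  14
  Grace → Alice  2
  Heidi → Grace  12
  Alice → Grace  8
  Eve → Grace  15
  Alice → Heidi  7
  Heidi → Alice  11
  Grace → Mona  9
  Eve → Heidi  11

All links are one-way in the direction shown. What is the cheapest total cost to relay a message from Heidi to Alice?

Candidate routes:
Heidi - Grace - Alice: 12 + 2 = 14
Heidi - Eve - Mona - Grace - Alice: 12 + 14 + 4 + 2 = 32
Heidi - Alice: 11
Heidi - Eve - Grace - Alice: 12 + 15 + 2 = 29
Best route has total 11.

11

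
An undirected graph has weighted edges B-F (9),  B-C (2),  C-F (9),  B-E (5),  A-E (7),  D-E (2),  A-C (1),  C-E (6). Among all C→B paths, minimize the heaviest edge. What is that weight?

2

Candidate routes:
C -> E -> B: max(6, 5) = 6
C -> B: max(2) = 2
C -> F -> B: max(9, 9) = 9
C -> A -> E -> B: max(1, 7, 5) = 7
The minimum achievable maximum is 2.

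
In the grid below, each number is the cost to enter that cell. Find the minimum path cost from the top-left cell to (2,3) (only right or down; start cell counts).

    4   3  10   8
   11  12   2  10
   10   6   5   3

27

Take r0c0 -> r0c1 -> r0c2 -> r1c2 -> r2c2 -> r2c3 for a total of 4 + 3 + 10 + 2 + 5 + 3 = 27.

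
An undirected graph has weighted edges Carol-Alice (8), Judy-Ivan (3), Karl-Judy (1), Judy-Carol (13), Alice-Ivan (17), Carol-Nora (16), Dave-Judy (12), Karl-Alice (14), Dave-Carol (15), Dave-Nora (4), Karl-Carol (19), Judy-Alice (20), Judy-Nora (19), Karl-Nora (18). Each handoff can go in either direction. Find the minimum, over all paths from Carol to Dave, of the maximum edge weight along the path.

13

Comparing a few candidate routes:
Carol→Nora→Dave: max(16, 4) = 16
Carol→Judy→Dave: max(13, 12) = 13
Carol→Alice→Ivan→Judy→Dave: max(8, 17, 3, 12) = 17
Carol→Alice→Karl→Judy→Dave: max(8, 14, 1, 12) = 14
Carol→Judy→Ivan→Alice→Karl→Nora→Dave: max(13, 3, 17, 14, 18, 4) = 18
Carol→Dave: max(15) = 15
Smallest bottleneck: 13.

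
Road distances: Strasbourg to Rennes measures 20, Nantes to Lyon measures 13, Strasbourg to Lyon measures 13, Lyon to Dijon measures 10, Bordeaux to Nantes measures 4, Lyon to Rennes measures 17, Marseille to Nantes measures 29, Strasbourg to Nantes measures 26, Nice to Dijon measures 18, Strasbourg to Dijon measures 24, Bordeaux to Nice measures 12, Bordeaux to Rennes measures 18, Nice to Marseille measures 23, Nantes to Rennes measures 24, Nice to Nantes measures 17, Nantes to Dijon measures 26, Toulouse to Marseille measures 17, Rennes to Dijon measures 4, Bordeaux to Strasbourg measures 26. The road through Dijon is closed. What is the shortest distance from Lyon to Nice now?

29

A few of the Lyon→Nice routes:
Lyon - Strasbourg - Nantes - Bordeaux - Nice: 13 + 26 + 4 + 12 = 55
Lyon - Strasbourg - Bordeaux - Nice: 13 + 26 + 12 = 51
Lyon - Nantes - Nice: 13 + 17 = 30
Lyon - Nantes - Bordeaux - Nice: 13 + 4 + 12 = 29
Lyon - Rennes - Bordeaux - Nice: 17 + 18 + 12 = 47
Shortest: 29.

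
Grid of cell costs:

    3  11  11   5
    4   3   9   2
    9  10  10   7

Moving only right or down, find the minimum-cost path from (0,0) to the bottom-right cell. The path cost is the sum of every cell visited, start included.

28

Path (0,0)→(1,0)→(1,1)→(1,2)→(1,3)→(2,3): 3 + 4 + 3 + 9 + 2 + 7 = 28.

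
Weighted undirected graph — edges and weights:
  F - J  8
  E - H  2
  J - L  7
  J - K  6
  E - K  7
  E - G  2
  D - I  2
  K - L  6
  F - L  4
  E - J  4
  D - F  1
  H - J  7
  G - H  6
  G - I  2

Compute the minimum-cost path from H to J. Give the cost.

Comparing a few candidate routes:
H→E→J: 2 + 4 = 6
H→J: 7
H→G→E→J: 6 + 2 + 4 = 12
The minimum is 6.

6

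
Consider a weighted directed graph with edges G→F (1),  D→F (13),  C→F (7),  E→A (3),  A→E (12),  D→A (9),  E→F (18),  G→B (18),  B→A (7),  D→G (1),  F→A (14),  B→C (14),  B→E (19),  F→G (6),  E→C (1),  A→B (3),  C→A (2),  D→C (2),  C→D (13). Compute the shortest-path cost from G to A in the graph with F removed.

25

Paths from G to A avoiding F:
G → B → C → A: 18 + 14 + 2 = 34
G → B → C → D → A: 18 + 14 + 13 + 9 = 54
G → B → E → A: 18 + 19 + 3 = 40
G → B → E → C → D → A: 18 + 19 + 1 + 13 + 9 = 60
G → B → E → C → A: 18 + 19 + 1 + 2 = 40
G → B → A: 18 + 7 = 25
The minimum is 25.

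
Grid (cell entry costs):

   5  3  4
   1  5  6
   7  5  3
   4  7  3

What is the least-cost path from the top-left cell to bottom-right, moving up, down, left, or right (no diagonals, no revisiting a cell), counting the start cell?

22

Take [0,0] [1,0] [1,1] [2,1] [2,2] [3,2] for a total of 5 + 1 + 5 + 5 + 3 + 3 = 22.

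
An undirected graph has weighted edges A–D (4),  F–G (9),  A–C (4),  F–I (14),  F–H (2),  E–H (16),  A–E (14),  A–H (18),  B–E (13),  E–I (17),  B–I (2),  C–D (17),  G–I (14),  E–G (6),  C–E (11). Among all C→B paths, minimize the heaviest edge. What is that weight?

13

A few of the C→B routes:
C - A - E - G - F - I - B: max(4, 14, 6, 9, 14, 2) = 14
C - A - E - G - I - B: max(4, 14, 6, 14, 2) = 14
C - E - B: max(11, 13) = 13
C - A - E - B: max(4, 14, 13) = 14
Best route has worst link 13.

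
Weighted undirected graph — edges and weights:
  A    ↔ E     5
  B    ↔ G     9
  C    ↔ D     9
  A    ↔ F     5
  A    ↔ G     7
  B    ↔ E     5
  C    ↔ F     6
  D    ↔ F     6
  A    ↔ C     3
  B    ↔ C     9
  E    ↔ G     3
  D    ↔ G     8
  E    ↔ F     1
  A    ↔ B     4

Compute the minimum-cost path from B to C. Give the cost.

7

Some routes from B to C:
B - C: 9
B - E - F - C: 5 + 1 + 6 = 12
B - A - C: 4 + 3 = 7
B - E - A - C: 5 + 5 + 3 = 13
Best route has total 7.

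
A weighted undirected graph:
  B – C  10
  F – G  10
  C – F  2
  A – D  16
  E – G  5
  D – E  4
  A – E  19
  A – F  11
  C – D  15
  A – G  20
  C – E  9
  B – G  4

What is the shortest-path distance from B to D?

Checking several routes:
B -> G -> F -> C -> D: 4 + 10 + 2 + 15 = 31
B -> C -> F -> G -> E -> D: 10 + 2 + 10 + 5 + 4 = 31
B -> C -> E -> D: 10 + 9 + 4 = 23
B -> C -> D: 10 + 15 = 25
B -> G -> E -> D: 4 + 5 + 4 = 13
B -> G -> F -> C -> E -> D: 4 + 10 + 2 + 9 + 4 = 29
Best route has total 13.

13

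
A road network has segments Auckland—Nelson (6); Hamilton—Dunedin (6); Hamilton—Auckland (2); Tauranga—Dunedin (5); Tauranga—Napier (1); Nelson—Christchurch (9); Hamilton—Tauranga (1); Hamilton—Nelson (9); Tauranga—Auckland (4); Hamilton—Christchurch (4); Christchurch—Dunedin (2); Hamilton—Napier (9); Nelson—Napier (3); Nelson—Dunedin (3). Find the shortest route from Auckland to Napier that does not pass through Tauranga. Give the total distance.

9

Checking several routes:
Auckland -> Hamilton -> Napier: 2 + 9 = 11
Auckland -> Nelson -> Napier: 6 + 3 = 9
Auckland -> Hamilton -> Nelson -> Napier: 2 + 9 + 3 = 14
Auckland -> Hamilton -> Christchurch -> Dunedin -> Nelson -> Napier: 2 + 4 + 2 + 3 + 3 = 14
Best route has total 9 mi.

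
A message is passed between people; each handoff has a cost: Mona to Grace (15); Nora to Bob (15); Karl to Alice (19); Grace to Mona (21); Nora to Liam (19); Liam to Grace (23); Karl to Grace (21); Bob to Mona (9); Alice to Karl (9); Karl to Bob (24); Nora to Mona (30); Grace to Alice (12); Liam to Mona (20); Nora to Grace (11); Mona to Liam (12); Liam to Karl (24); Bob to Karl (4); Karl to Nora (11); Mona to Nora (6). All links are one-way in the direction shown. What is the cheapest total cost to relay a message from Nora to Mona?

Some routes from Nora to Mona:
Nora→Bob→Mona: 15 + 9 = 24
Nora→Grace→Mona: 11 + 21 = 32
Nora→Mona: 30
Shortest: 24.

24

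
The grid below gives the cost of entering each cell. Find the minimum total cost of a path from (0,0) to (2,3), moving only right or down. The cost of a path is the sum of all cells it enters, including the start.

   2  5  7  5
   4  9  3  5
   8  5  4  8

Take r0c0→r0c1→r0c2→r1c2→r2c2→r2c3 for a total of 2 + 5 + 7 + 3 + 4 + 8 = 29.
(Top row then right column would cost 32.)

29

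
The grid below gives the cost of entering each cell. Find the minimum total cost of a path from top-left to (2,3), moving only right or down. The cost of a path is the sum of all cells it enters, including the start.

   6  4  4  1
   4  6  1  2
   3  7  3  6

23

Path r0c0 → r0c1 → r0c2 → r0c3 → r1c3 → r2c3: 6 + 4 + 4 + 1 + 2 + 6 = 23.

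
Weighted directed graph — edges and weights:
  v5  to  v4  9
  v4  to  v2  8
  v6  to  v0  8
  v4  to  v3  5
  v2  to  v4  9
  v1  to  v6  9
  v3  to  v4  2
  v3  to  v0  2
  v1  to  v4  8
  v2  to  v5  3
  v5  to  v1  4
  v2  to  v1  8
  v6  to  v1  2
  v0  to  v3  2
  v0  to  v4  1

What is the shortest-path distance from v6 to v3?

Paths from v6 to v3:
v6 - v0 - v3: 8 + 2 = 10
v6 - v1 - v4 - v3: 2 + 8 + 5 = 15
v6 - v0 - v4 - v3: 8 + 1 + 5 = 14
Shortest: 10.

10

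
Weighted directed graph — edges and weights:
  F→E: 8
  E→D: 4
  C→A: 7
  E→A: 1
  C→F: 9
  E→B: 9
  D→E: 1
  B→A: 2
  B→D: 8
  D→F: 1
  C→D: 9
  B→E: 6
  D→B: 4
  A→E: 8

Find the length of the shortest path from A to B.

Paths from A to B:
A - E - D - B: 8 + 4 + 4 = 16
A - E - B: 8 + 9 = 17
Best route has total 16.

16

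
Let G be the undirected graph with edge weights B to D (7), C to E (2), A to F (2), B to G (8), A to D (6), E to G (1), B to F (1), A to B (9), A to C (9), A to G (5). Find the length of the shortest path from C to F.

10

Checking several routes:
C-A-F: 9 + 2 = 11
C-E-G-B-F: 2 + 1 + 8 + 1 = 12
C-E-G-A-F: 2 + 1 + 5 + 2 = 10
C-E-G-A-B-F: 2 + 1 + 5 + 9 + 1 = 18
Shortest: 10.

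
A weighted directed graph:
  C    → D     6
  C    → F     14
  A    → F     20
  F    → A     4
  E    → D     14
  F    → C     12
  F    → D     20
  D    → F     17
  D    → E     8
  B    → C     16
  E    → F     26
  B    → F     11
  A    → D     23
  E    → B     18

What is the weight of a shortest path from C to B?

Candidate routes:
C - F - A - D - E - B: 14 + 4 + 23 + 8 + 18 = 67
C - D - E - B: 6 + 8 + 18 = 32
C - F - D - E - B: 14 + 20 + 8 + 18 = 60
The minimum is 32.

32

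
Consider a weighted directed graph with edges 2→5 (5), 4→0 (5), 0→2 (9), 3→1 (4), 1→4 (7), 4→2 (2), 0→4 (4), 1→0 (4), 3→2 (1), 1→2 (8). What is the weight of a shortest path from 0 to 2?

Paths from 0 to 2:
0 -> 2: 9
0 -> 4 -> 2: 4 + 2 = 6
Best route has total 6.

6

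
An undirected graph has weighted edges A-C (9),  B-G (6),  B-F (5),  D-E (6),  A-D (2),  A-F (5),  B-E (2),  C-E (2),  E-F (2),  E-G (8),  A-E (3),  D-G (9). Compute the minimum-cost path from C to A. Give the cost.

Comparing a few candidate routes:
C → E → A: 2 + 3 = 5
C → E → B → F → A: 2 + 2 + 5 + 5 = 14
C → A: 9
C → E → F → A: 2 + 2 + 5 = 9
C → E → D → A: 2 + 6 + 2 = 10
Shortest: 5.

5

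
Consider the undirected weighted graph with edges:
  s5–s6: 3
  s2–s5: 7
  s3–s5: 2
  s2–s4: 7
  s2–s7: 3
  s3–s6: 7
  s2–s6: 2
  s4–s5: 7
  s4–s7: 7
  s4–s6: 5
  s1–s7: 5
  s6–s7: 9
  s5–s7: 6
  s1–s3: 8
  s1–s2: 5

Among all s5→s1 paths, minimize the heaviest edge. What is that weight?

5

Checking several routes:
s5-s7-s1: max(6, 5) = 6
s5-s6-s2-s1: max(3, 2, 5) = 5
s5-s6-s2-s7-s1: max(3, 2, 3, 5) = 5
Smallest bottleneck: 5.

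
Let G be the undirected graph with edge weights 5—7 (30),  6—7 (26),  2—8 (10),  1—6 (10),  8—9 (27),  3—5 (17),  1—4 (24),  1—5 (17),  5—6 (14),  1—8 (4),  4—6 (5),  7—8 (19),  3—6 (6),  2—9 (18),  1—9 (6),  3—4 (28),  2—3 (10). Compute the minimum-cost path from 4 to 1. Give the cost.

15

A few of the 4→1 routes:
4 → 6 → 1: 5 + 10 = 15
4 → 1: 24
4 → 6 → 5 → 1: 5 + 14 + 17 = 36
4 → 6 → 3 → 2 → 8 → 1: 5 + 6 + 10 + 10 + 4 = 35
The minimum is 15.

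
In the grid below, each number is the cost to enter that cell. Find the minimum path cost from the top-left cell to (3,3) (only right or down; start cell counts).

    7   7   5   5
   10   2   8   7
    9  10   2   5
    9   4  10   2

One optimal route is r0c0 r0c1 r1c1 r1c2 r2c2 r2c3 r3c3.
Its cost is 7 + 7 + 2 + 8 + 2 + 5 + 2 = 33.
(Top row then right column would cost 38.)

33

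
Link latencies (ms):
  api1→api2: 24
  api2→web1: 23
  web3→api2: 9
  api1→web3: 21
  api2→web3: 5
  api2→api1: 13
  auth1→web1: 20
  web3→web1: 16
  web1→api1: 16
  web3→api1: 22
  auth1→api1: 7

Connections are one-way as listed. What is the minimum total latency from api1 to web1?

37

Routes from api1 to web1:
api1 -> web3 -> api2 -> web1: 21 + 9 + 23 = 53
api1 -> api2 -> web1: 24 + 23 = 47
api1 -> web3 -> web1: 21 + 16 = 37
api1 -> api2 -> web3 -> web1: 24 + 5 + 16 = 45
Shortest: 37 ms.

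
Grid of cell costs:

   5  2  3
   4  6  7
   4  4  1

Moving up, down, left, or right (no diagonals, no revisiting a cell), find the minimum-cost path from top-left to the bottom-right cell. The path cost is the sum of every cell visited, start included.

18

Path (0,0) (0,1) (0,2) (1,2) (2,2): 5 + 2 + 3 + 7 + 1 = 18.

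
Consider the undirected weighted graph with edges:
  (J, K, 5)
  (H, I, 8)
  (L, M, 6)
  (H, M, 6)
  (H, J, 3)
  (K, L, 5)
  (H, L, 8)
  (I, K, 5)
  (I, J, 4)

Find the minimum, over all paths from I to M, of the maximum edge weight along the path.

6

Some routes from I to M:
I→K→J→H→M: max(5, 5, 3, 6) = 6
I→K→L→M: max(5, 5, 6) = 6
I→J→K→L→M: max(4, 5, 5, 6) = 6
I→J→H→M: max(4, 3, 6) = 6
Smallest bottleneck: 6.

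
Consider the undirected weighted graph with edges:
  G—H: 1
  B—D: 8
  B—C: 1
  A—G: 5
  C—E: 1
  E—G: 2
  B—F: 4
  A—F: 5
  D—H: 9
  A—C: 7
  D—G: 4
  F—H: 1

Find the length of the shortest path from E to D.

Checking several routes:
E→G→H→F→B→D: 2 + 1 + 1 + 4 + 8 = 16
E→C→B→F→H→G→D: 1 + 1 + 4 + 1 + 1 + 4 = 12
E→G→H→D: 2 + 1 + 9 = 12
E→C→B→F→H→D: 1 + 1 + 4 + 1 + 9 = 16
E→G→D: 2 + 4 = 6
E→C→B→D: 1 + 1 + 8 = 10
Shortest: 6.

6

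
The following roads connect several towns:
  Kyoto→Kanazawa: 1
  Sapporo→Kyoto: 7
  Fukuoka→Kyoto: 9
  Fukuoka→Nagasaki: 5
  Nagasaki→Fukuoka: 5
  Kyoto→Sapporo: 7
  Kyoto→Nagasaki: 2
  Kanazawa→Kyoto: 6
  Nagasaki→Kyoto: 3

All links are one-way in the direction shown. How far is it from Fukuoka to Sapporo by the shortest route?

Paths from Fukuoka to Sapporo:
Fukuoka→Kyoto→Sapporo: 9 + 7 = 16
Fukuoka→Nagasaki→Kyoto→Sapporo: 5 + 3 + 7 = 15
Best route has total 15.

15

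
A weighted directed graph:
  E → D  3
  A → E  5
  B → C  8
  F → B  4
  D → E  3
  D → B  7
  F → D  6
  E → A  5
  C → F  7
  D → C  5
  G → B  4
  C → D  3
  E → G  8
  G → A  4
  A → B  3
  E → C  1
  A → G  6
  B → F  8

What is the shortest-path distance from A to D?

8

Comparing a few candidate routes:
A → B → C → D: 3 + 8 + 3 = 14
A → E → C → D: 5 + 1 + 3 = 9
A → E → D: 5 + 3 = 8
A → B → F → D: 3 + 8 + 6 = 17
Shortest: 8.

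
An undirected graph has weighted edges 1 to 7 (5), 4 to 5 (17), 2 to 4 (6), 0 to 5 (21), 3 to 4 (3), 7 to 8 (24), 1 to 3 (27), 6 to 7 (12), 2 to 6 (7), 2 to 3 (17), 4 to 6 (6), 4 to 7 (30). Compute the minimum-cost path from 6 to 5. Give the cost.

Some routes from 6 to 5:
6 -> 2 -> 3 -> 4 -> 5: 7 + 17 + 3 + 17 = 44
6 -> 2 -> 4 -> 5: 7 + 6 + 17 = 30
6 -> 4 -> 5: 6 + 17 = 23
The minimum is 23.

23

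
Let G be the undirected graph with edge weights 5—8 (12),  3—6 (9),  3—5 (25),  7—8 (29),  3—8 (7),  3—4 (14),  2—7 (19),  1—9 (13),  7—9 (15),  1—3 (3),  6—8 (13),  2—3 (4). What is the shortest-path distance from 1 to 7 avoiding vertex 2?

Candidate routes:
1 - 9 - 7: 13 + 15 = 28
1 - 3 - 6 - 8 - 7: 3 + 9 + 13 + 29 = 54
1 - 3 - 5 - 8 - 7: 3 + 25 + 12 + 29 = 69
1 - 3 - 8 - 7: 3 + 7 + 29 = 39
Shortest: 28.

28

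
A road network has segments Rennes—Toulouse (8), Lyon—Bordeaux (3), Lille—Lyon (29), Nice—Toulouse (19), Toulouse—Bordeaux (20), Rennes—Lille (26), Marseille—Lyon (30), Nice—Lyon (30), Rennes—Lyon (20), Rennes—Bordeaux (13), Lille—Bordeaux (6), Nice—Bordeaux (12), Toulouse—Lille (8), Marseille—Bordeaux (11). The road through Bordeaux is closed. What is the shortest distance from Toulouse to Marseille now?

58

Comparing a few candidate routes:
Toulouse→Rennes→Lyon→Marseille: 8 + 20 + 30 = 58
Toulouse→Nice→Lyon→Marseille: 19 + 30 + 30 = 79
Toulouse→Lille→Rennes→Lyon→Marseille: 8 + 26 + 20 + 30 = 84
Toulouse→Lille→Lyon→Marseille: 8 + 29 + 30 = 67
Shortest: 58 mi.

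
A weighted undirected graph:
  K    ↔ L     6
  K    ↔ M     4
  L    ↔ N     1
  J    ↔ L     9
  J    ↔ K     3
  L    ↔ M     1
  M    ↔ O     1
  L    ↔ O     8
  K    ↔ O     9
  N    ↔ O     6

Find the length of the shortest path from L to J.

A few of the L→J routes:
L→M→K→J: 1 + 4 + 3 = 8
L→N→O→M→K→J: 1 + 6 + 1 + 4 + 3 = 15
L→O→M→K→J: 8 + 1 + 4 + 3 = 16
L→J: 9
L→M→O→K→J: 1 + 1 + 9 + 3 = 14
L→K→J: 6 + 3 = 9
Shortest: 8.

8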